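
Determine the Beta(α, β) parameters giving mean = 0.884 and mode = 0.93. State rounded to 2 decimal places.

Let s = α+β. Mean gives α = μs = 0.884s; mode gives (α−1)/(s−2) = 0.93.
Substituting: 0.884s − 1 = 0.93(s−2) = 0.93s − 1.86, so -0.046s = -0.86 and s = 18.6957.
Then α = 0.884×18.6957 = 16.53 and β = s−α = 2.17.

α = 16.53, β = 2.17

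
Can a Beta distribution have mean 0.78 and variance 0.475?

A Beta with mean μ has variance μ(1−μ)/(α+β+1) < μ(1−μ).
Here μ(1−μ) = 0.78×0.22 = 0.1716, and 0.475 ≥ 0.1716.

No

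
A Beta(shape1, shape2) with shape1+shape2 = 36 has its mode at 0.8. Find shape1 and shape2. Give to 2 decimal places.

Since the density peak of Beta(shape1,shape2) is at (shape1−1)/(shape1+shape2−2),
shape1 = 1 + 0.8(36−2) = 28.20 and shape2 = 36 − 28.20 = 7.80.

shape1 = 28.20, shape2 = 7.80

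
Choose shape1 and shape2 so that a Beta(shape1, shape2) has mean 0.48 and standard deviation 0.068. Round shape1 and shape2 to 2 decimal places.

shape1 = 25.43, shape2 = 27.55

First σ² = 0.004624. Setting shape1 = μn, shape2 = (1−μ)n with n = shape1+shape2,
μ(1−μ)/(n+1) = 0.004624 ⇒ n+1 = 0.2496/0.004624 = 53.9792 ⇒ n = 52.9792.
Hence shape1 = 0.48×52.9792 = 25.43, shape2 = 0.52×52.9792 = 27.55.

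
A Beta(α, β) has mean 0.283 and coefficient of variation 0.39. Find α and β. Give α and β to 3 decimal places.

α = 4.431, β = 11.226

σ = CV·μ = 0.39×0.283 = 0.11037, so σ² = 0.012182.
s+1 = μ(1−μ)/σ² = 0.202911/0.012182 = 16.6573, so s = α+β = 15.6573.
α = μs = 4.431, β = (1−μ)s = 11.226.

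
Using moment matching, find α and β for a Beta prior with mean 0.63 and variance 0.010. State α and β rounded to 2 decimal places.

α = 14.06, β = 8.25

By moment matching, α+β = μ(1−μ)/σ² − 1 = (0.63·0.37)/0.010 − 1 = 23.3100 − 1 = 22.3100.
Since α/(α+β) = μ, α = 0.63·22.3100 = 14.06 and β = 0.37·22.3100 = 8.25.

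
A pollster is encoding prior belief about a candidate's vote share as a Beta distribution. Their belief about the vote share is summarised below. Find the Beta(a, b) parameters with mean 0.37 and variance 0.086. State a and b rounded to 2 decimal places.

Let s = a+b. The Beta variance is μ(1−μ)/(s+1).
So s+1 = μ(1−μ)/σ² = (0.37×0.63)/0.086 = 0.2331/0.086 = 2.7105, giving s = 1.7105.
Then a = μs = 0.37×1.7105 = 0.63 and b = (1−μ)s = 0.63×1.7105 = 1.08.

a = 0.63, b = 1.08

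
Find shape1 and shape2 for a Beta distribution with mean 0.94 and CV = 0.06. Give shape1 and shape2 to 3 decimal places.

shape1 = 15.727, shape2 = 1.004

Var = (CV·μ)² = (0.06×0.94)² = 0.003181.
shape1+shape2 = μ(1−μ)/Var − 1 = 0.0564/0.003181 − 1 = 16.7305.
Thus shape1 = 0.94·16.7305 = 15.727 and shape2 = 0.06·16.7305 = 1.004.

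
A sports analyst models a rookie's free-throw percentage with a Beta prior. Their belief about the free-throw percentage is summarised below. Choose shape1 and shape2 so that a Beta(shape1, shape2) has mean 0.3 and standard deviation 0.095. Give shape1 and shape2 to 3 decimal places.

Variance = 0.095² = 0.009025. The moment-matching identity shape1+shape2 = μ(1−μ)/Var − 1 gives
shape1+shape2 = 0.21/0.009025 − 1 = 22.2687, so shape1 = μ·22.2687 = 6.681 and shape2 = (1−μ)·22.2687 = 15.588.

shape1 = 6.681, shape2 = 15.588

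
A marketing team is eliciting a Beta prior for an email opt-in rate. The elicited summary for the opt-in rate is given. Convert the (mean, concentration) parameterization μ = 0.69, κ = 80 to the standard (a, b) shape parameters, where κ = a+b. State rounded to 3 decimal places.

a = μκ = 0.69×80 = 55.200 and b = (1−μ)κ = 0.31×80 = 24.800.

a = 55.200, b = 24.800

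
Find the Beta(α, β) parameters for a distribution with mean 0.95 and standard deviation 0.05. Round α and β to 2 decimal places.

α = 17.10, β = 0.90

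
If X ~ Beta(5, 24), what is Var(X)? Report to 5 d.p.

0.00476

Var = αβ/[(α+β)²(α+β+1)] = (5×24)/(29²×30) = 120/25230 = 0.00476.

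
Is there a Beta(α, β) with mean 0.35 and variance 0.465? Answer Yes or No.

For any Beta, Var(X) < E[X]·(1−E[X]).
Here μ(1−μ) = 0.35×0.65 = 0.2275, and 0.465 ≥ 0.2275.

No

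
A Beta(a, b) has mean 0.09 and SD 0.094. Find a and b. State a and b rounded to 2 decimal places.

a = 0.74, b = 7.52

First σ² = 0.008836. Setting a = μn, b = (1−μ)n with n = a+b,
μ(1−μ)/(n+1) = 0.008836 ⇒ n+1 = 0.0819/0.008836 = 9.2689 ⇒ n = 8.2689.
Hence a = 0.09×8.2689 = 0.74, b = 0.91×8.2689 = 7.52.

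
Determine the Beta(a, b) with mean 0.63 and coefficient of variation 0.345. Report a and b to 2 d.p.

σ = CV·μ = 0.345×0.63 = 0.21735, so σ² = 0.047241.
s+1 = μ(1−μ)/σ² = 0.2331/0.047241 = 4.9343, so s = a+b = 3.9343.
a = μs = 2.48, b = (1−μ)s = 1.46.

a = 2.48, b = 1.46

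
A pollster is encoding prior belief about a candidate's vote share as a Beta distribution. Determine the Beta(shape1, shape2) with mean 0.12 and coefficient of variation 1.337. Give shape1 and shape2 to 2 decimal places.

shape1 = 0.37, shape2 = 2.73

σ = CV·μ = 1.337×0.12 = 0.16044, so σ² = 0.025741.
s+1 = μ(1−μ)/σ² = 0.1056/0.025741 = 4.1024, so s = shape1+shape2 = 3.1024.
shape1 = μs = 0.37, shape2 = (1−μ)s = 2.73.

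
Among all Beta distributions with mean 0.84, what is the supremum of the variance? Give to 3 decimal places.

Var = μ(1−μ)/(α+β+1), which approaches μ(1−μ) as α+β → 0.
So the supremum is μ(1−μ) = 0.84×0.16 = 0.134.

0.134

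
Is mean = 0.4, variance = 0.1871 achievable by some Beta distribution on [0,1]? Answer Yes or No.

Yes

The Beta variance bound is σ² < μ(1−μ).
Here μ(1−μ) = 0.4×0.6 = 0.24, and 0.1871 < 0.24.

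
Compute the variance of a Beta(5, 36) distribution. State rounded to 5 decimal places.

0.00255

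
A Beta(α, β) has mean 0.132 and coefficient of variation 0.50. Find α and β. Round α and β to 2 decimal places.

Var = (CV·μ)² = (0.50×0.132)² = 0.004356.
α+β = μ(1−μ)/Var − 1 = 0.114576/0.004356 − 1 = 25.3030.
Thus α = 0.132·25.3030 = 3.34 and β = 0.868·25.3030 = 21.96.

α = 3.34, β = 21.96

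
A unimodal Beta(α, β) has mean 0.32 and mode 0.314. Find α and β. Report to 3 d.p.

With s = α+β: μ = α/s and mode = (α−1)/(s−2). Eliminating α = μs,
μs − 1 = m(s−2) ⇒ s(μ−m) = 1−2m ⇒ s = 0.372/0.006 = 62.0000.
So α = μs = 19.840, β = (1−μ)s = 42.160.

α = 19.840, β = 42.160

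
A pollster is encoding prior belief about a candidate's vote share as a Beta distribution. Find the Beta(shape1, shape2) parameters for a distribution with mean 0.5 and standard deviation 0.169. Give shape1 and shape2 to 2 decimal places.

shape1 = 3.88, shape2 = 3.88

σ² = 0.169² = 0.028561.
With s = shape1+shape2, Var = μ(1−μ)/(s+1), so s+1 = (0.5×0.5)/0.028561 = 8.7532 and s = 7.7532.
shape1 = μs = 3.88, shape2 = (1−μ)s = 3.88.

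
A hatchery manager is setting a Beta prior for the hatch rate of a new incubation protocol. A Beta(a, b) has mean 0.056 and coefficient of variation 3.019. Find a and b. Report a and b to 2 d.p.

σ = CV·μ = 3.019×0.056 = 0.16906, so σ² = 0.028583.
s+1 = μ(1−μ)/σ² = 0.052864/0.028583 = 1.8495, so s = a+b = 0.8495.
a = μs = 0.05, b = (1−μ)s = 0.80.

a = 0.05, b = 0.80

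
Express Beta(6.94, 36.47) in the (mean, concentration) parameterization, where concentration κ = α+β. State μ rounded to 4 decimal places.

κ = α+β = 6.94+36.47 = 43.41; μ = α/κ = 6.94/43.41 = 0.1599.

μ = 0.1599, κ = 43.41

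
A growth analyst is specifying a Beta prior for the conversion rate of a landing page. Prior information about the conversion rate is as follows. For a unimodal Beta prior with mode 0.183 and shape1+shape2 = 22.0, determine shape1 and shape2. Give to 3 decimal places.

shape1 = 4.660, shape2 = 17.340

Since the density peak of Beta(shape1,shape2) is at (shape1−1)/(shape1+shape2−2),
shape1 = 1 + 0.183(22.0−2) = 4.660 and shape2 = 22.0 − 4.660 = 17.340.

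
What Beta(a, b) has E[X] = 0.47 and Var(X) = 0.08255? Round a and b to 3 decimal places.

Let s = a+b. The Beta variance is μ(1−μ)/(s+1).
So s+1 = μ(1−μ)/σ² = (0.47×0.53)/0.08255 = 0.2491/0.08255 = 3.0176, giving s = 2.0176.
Then a = μs = 0.47×2.0176 = 0.948 and b = (1−μ)s = 0.53×2.0176 = 1.069.

a = 0.948, b = 1.069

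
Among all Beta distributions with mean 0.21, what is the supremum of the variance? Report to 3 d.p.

0.166

Var = μ(1−μ)/(α+β+1), which approaches μ(1−μ) as α+β → 0.
So the supremum is μ(1−μ) = 0.21×0.79 = 0.166.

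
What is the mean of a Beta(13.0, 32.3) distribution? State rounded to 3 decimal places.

0.287

E[X] = α/(α+β) = 13.0/45.3 = 0.287.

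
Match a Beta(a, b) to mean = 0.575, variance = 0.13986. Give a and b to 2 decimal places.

a = 0.43, b = 0.32

By moment matching, a+b = μ(1−μ)/σ² − 1 = (0.575·0.425)/0.13986 − 1 = 1.7473 − 1 = 0.7473.
Since a/(a+b) = μ, a = 0.575·0.7473 = 0.43 and b = 0.425·0.7473 = 0.32.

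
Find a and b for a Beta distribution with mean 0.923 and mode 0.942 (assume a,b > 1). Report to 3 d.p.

Let s = a+b. Mean gives a = μs = 0.923s; mode gives (a−1)/(s−2) = 0.942.
Substituting: 0.923s − 1 = 0.942(s−2) = 0.942s − 1.884, so -0.019s = -0.884 and s = 46.5263.
Then a = 0.923×46.5263 = 42.944 and b = s−a = 3.583.

a = 42.944, b = 3.583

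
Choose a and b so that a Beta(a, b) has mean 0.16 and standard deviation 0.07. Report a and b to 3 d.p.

σ² = 0.07² = 0.0049.
With s = a+b, Var = μ(1−μ)/(s+1), so s+1 = (0.16×0.84)/0.0049 = 27.4286 and s = 26.4286.
a = μs = 4.229, b = (1−μ)s = 22.200.

a = 4.229, b = 22.200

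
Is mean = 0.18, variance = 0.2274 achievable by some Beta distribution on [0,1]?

No

The Beta variance bound is σ² < μ(1−μ).
Here μ(1−μ) = 0.18×0.82 = 0.1476, and 0.2274 ≥ 0.1476.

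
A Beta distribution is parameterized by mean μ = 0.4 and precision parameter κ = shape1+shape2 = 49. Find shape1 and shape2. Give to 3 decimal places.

shape1 = 19.600, shape2 = 29.400

Split κ in proportion μ : (1−μ): shape1 = 0.4·49 = 19.600, shape2 = 49 − 19.600 = 29.400.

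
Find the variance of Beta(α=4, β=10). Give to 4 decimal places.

0.0136

Var = αβ/[(α+β)²(α+β+1)] = (4×10)/(14²×15) = 40/2940 = 0.0136.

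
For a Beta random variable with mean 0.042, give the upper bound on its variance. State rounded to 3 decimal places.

0.040

Var = μ(1−μ)/(α+β+1), which approaches μ(1−μ) as α+β → 0.
So the supremum is μ(1−μ) = 0.042×0.958 = 0.040.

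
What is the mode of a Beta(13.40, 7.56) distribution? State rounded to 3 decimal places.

With α,β > 1, mode = (α−1)/(α+β−2) = 12.40/18.96 = 0.654.

0.654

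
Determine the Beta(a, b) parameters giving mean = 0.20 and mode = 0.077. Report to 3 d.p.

a = 1.376, b = 5.502

With s = a+b: μ = a/s and mode = (a−1)/(s−2). Eliminating a = μs,
μs − 1 = m(s−2) ⇒ s(μ−m) = 1−2m ⇒ s = 0.846/0.123 = 6.8780.
So a = μs = 1.376, b = (1−μ)s = 5.502.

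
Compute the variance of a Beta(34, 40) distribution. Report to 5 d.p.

0.00331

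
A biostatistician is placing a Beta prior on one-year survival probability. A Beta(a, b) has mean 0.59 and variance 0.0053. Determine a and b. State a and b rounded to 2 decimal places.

a = 26.34, b = 18.30

Let s = a+b. The Beta variance is μ(1−μ)/(s+1).
So s+1 = μ(1−μ)/σ² = (0.59×0.41)/0.0053 = 0.2419/0.0053 = 45.6415, giving s = 44.6415.
Then a = μs = 0.59×44.6415 = 26.34 and b = (1−μ)s = 0.41×44.6415 = 18.30.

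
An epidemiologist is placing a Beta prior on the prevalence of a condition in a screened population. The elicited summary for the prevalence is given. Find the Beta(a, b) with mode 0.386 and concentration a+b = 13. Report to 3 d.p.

Mode = (a−1)/(κ−2) with κ = a+b, so a−1 = 0.386·11 = 4.246.
a = 5.246; b = κ − a = 7.754.

a = 5.246, b = 7.754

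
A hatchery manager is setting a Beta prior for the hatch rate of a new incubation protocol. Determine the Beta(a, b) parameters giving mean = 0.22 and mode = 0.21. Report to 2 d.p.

With s = a+b: μ = a/s and mode = (a−1)/(s−2). Eliminating a = μs,
μs − 1 = m(s−2) ⇒ s(μ−m) = 1−2m ⇒ s = 0.58/0.01 = 58.0000.
So a = μs = 12.76, b = (1−μ)s = 45.24.

a = 12.76, b = 45.24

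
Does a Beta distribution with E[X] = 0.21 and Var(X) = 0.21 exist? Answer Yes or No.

The Beta variance bound is σ² < μ(1−μ).
Here μ(1−μ) = 0.21×0.79 = 0.1659, and 0.21 ≥ 0.1659.

No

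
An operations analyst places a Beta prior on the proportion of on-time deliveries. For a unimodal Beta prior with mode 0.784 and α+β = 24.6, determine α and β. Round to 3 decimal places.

Mode = (α−1)/(κ−2) with κ = α+β, so α−1 = 0.784·22.6 = 17.718.
α = 18.718; β = κ − α = 5.882.

α = 18.718, β = 5.882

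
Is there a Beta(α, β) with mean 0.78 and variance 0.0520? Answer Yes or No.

A Beta with mean μ has variance μ(1−μ)/(α+β+1) < μ(1−μ).
Here μ(1−μ) = 0.78×0.22 = 0.1716, and 0.0520 < 0.1716.

Yes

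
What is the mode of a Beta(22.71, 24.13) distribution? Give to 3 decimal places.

With α,β > 1, mode = (α−1)/(α+β−2) = 21.71/44.84 = 0.484.

0.484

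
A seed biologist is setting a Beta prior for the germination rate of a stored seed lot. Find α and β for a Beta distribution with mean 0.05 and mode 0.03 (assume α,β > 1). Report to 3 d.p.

Let s = α+β. Mean gives α = μs = 0.05s; mode gives (α−1)/(s−2) = 0.03.
Substituting: 0.05s − 1 = 0.03(s−2) = 0.03s − 0.06, so 0.02s = 0.94 and s = 47.0000.
Then α = 0.05×47.0000 = 2.350 and β = s−α = 44.650.

α = 2.350, β = 44.650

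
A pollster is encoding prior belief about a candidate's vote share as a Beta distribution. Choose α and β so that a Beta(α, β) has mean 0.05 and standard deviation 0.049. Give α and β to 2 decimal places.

Variance = 0.049² = 0.002401. The moment-matching identity α+β = μ(1−μ)/Var − 1 gives
α+β = 0.0475/0.002401 − 1 = 18.7834, so α = μ·18.7834 = 0.94 and β = (1−μ)·18.7834 = 17.84.

α = 0.94, β = 17.84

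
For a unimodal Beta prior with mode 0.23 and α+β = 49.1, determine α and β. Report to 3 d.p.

Since the density peak of Beta(α,β) is at (α−1)/(α+β−2),
α = 1 + 0.23(49.1−2) = 11.833 and β = 49.1 − 11.833 = 37.267.

α = 11.833, β = 37.267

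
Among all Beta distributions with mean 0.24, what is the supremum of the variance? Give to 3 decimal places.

0.182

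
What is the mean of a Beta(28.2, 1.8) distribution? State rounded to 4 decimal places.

0.9400

E[X] = α/(α+β) = 28.2/30.0 = 0.9400.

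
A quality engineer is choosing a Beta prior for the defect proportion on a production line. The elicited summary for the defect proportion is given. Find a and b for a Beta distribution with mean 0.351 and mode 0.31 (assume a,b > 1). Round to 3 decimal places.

a = 3.253, b = 6.015

Let s = a+b. Mean gives a = μs = 0.351s; mode gives (a−1)/(s−2) = 0.31.
Substituting: 0.351s − 1 = 0.31(s−2) = 0.31s − 0.62, so 0.041s = 0.38 and s = 9.2683.
Then a = 0.351×9.2683 = 3.253 and b = s−a = 6.015.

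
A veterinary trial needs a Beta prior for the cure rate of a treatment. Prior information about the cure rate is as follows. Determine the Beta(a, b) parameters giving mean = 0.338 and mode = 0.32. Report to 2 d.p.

a = 6.76, b = 13.24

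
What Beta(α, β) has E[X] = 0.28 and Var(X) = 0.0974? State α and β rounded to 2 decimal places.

By moment matching, α+β = μ(1−μ)/σ² − 1 = (0.28·0.72)/0.0974 − 1 = 2.0698 − 1 = 1.0698.
Since α/(α+β) = μ, α = 0.28·1.0698 = 0.30 and β = 0.72·1.0698 = 0.77.

α = 0.30, β = 0.77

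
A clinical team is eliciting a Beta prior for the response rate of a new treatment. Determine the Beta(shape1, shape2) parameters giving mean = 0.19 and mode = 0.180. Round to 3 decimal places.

With s = shape1+shape2: μ = shape1/s and mode = (shape1−1)/(s−2). Eliminating shape1 = μs,
μs − 1 = m(s−2) ⇒ s(μ−m) = 1−2m ⇒ s = 0.640/0.010 = 64.0000.
So shape1 = μs = 12.160, shape2 = (1−μ)s = 51.840.

shape1 = 12.160, shape2 = 51.840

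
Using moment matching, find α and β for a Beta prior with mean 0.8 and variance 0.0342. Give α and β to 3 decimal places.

Let s = α+β. The Beta variance is μ(1−μ)/(s+1).
So s+1 = μ(1−μ)/σ² = (0.8×0.2)/0.0342 = 0.16/0.0342 = 4.6784, giving s = 3.6784.
Then α = μs = 0.8×3.6784 = 2.943 and β = (1−μ)s = 0.2×3.6784 = 0.736.

α = 2.943, β = 0.736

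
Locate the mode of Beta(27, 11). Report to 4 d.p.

0.7222

With α,β > 1, mode = (α−1)/(α+β−2) = 26/36 = 0.7222.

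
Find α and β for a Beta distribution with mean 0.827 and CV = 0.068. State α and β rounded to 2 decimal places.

α = 36.59, β = 7.65

Var = (CV·μ)² = (0.068×0.827)² = 0.003162.
α+β = μ(1−μ)/Var − 1 = 0.143071/0.003162 − 1 = 44.2400.
Thus α = 0.827·44.2400 = 36.59 and β = 0.173·44.2400 = 7.65.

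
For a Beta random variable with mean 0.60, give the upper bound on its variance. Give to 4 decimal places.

0.2400

Var = μ(1−μ)/(α+β+1), which approaches μ(1−μ) as α+β → 0.
So the supremum is μ(1−μ) = 0.60×0.40 = 0.2400.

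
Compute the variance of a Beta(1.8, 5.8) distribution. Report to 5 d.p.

Var = αβ/[(α+β)²(α+β+1)] = (1.8×5.8)/(7.6²×8.6) = 10.44/496.736 = 0.02102.

0.02102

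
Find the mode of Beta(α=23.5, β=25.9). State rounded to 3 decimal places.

0.475

With α,β > 1, mode = (α−1)/(α+β−2) = 22.5/47.4 = 0.475.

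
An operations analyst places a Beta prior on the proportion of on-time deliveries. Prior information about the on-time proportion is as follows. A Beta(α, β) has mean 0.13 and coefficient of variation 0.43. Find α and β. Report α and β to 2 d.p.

α = 4.58, β = 30.62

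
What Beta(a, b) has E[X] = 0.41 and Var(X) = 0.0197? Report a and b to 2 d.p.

a = 4.62, b = 6.65

Write ν = a+b; then a = μν and Var = μ(1−μ)/(ν+1).
ν = μ(1−μ)/Var − 1 = 0.2419/0.0197 − 1 = 11.2792.
a = 0.41·11.2792 = 4.62, b = 0.59·11.2792 = 6.65.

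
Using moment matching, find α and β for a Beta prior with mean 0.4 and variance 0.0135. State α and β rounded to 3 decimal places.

Let s = α+β. The Beta variance is μ(1−μ)/(s+1).
So s+1 = μ(1−μ)/σ² = (0.4×0.6)/0.0135 = 0.24/0.0135 = 17.7778, giving s = 16.7778.
Then α = μs = 0.4×16.7778 = 6.711 and β = (1−μ)s = 0.6×16.7778 = 10.067.

α = 6.711, β = 10.067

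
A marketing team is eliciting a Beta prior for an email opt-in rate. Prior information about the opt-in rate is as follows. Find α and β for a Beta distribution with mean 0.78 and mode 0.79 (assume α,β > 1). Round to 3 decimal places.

α = 45.240, β = 12.760

With s = α+β: μ = α/s and mode = (α−1)/(s−2). Eliminating α = μs,
μs − 1 = m(s−2) ⇒ s(μ−m) = 1−2m ⇒ s = -0.58/-0.01 = 58.0000.
So α = μs = 45.240, β = (1−μ)s = 12.760.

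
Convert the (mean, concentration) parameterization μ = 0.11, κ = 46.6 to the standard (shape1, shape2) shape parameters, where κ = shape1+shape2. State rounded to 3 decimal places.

shape1 = μκ = 0.11×46.6 = 5.126 and shape2 = (1−μ)κ = 0.89×46.6 = 41.474.

shape1 = 5.126, shape2 = 41.474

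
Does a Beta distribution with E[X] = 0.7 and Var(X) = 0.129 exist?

Yes

For any Beta, Var(X) < E[X]·(1−E[X]).
Here μ(1−μ) = 0.7×0.3 = 0.21, and 0.129 < 0.21.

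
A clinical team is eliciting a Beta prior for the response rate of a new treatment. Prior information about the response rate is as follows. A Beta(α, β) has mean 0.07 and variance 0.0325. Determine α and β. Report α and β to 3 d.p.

Write ν = α+β; then α = μν and Var = μ(1−μ)/(ν+1).
ν = μ(1−μ)/Var − 1 = 0.0651/0.0325 − 1 = 1.0031.
α = 0.07·1.0031 = 0.070, β = 0.93·1.0031 = 0.933.

α = 0.070, β = 0.933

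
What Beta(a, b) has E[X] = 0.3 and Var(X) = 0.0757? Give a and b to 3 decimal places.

By moment matching, a+b = μ(1−μ)/σ² − 1 = (0.3·0.7)/0.0757 − 1 = 2.7741 − 1 = 1.7741.
Since a/(a+b) = μ, a = 0.3·1.7741 = 0.532 and b = 0.7·1.7741 = 1.242.

a = 0.532, b = 1.242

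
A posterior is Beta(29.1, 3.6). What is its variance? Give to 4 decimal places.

α+β = 32.7 and αβ = 104.76, so Var = αβ/[(α+β)²(α+β+1)] = 104.76/36035.073 = 0.0029.

0.0029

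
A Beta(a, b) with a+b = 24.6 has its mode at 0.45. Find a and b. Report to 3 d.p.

a = 11.170, b = 13.430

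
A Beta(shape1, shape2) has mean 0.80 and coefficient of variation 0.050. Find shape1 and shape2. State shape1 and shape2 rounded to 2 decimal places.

shape1 = 79.20, shape2 = 19.80

Var = (CV·μ)² = (0.050×0.80)² = 0.001600.
shape1+shape2 = μ(1−μ)/Var − 1 = 0.1600/0.001600 − 1 = 99.0000.
Thus shape1 = 0.80·99.0000 = 79.20 and shape2 = 0.20·99.0000 = 19.80.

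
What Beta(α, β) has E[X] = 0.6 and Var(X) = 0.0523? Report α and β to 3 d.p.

α = 2.153, β = 1.436

By moment matching, α+β = μ(1−μ)/σ² − 1 = (0.6·0.4)/0.0523 − 1 = 4.5889 − 1 = 3.5889.
Since α/(α+β) = μ, α = 0.6·3.5889 = 2.153 and β = 0.4·3.5889 = 1.436.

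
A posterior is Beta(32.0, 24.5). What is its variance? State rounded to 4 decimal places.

μ = 32.0/56.5 = 0.566372; Var = μ(1−μ)/(α+β+1) = 0.2455948/57.5 = 0.0043.

0.0043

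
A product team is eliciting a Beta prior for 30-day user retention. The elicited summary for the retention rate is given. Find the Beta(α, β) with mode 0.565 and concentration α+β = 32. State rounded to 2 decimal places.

α = 17.95, β = 14.05

Mode = (α−1)/(κ−2) with κ = α+β, so α−1 = 0.565·30 = 16.95.
α = 17.95; β = κ − α = 14.05.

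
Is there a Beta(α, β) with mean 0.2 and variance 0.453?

No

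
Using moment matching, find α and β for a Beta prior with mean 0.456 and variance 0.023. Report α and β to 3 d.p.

By moment matching, α+β = μ(1−μ)/σ² − 1 = (0.456·0.544)/0.023 − 1 = 10.7854 − 1 = 9.7854.
Since α/(α+β) = μ, α = 0.456·9.7854 = 4.462 and β = 0.544·9.7854 = 5.323.

α = 4.462, β = 5.323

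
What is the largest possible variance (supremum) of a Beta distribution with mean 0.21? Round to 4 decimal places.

0.1659

Var = μ(1−μ)/(α+β+1), which approaches μ(1−μ) as α+β → 0.
So the supremum is μ(1−μ) = 0.21×0.79 = 0.1659.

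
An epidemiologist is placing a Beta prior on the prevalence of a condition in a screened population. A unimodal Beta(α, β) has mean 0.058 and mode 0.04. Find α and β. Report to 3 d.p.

With s = α+β: μ = α/s and mode = (α−1)/(s−2). Eliminating α = μs,
μs − 1 = m(s−2) ⇒ s(μ−m) = 1−2m ⇒ s = 0.92/0.018 = 51.1111.
So α = μs = 2.964, β = (1−μ)s = 48.147.

α = 2.964, β = 48.147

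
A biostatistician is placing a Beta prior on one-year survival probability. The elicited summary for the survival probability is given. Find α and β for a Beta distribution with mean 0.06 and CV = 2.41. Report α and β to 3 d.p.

α = 0.102, β = 1.596

σ = CV·μ = 2.41×0.06 = 0.14460, so σ² = 0.020909.
s+1 = μ(1−μ)/σ² = 0.0564/0.020909 = 2.6974, so s = α+β = 1.6974.
α = μs = 0.102, β = (1−μ)s = 1.596.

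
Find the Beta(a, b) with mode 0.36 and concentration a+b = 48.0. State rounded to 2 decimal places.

a = 17.56, b = 30.44

Mode = (a−1)/(κ−2) with κ = a+b, so a−1 = 0.36·46.0 = 16.56.
a = 17.56; b = κ − a = 30.44.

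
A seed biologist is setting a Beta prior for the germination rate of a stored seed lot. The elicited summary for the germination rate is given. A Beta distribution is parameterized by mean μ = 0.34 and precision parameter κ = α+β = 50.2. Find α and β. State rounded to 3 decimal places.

α = 17.068, β = 33.132

Split κ in proportion μ : (1−μ): α = 0.34·50.2 = 17.068, β = 50.2 − 17.068 = 33.132.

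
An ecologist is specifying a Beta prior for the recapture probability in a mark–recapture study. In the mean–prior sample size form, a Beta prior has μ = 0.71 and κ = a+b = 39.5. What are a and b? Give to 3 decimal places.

a = 28.045, b = 11.455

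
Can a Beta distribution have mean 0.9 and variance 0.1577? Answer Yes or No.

For any Beta, Var(X) < E[X]·(1−E[X]).
Here μ(1−μ) = 0.9×0.1 = 0.09, and 0.1577 ≥ 0.09.

No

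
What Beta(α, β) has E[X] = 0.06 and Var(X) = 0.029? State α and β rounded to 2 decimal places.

α = 0.06, β = 0.89

By moment matching, α+β = μ(1−μ)/σ² − 1 = (0.06·0.94)/0.029 − 1 = 1.9448 − 1 = 0.9448.
Since α/(α+β) = μ, α = 0.06·0.9448 = 0.06 and β = 0.94·0.9448 = 0.89.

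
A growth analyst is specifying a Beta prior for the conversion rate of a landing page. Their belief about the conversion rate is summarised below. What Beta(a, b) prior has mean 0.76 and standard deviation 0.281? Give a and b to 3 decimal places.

a = 0.996, b = 0.314

Variance = 0.281² = 0.078961. The moment-matching identity a+b = μ(1−μ)/Var − 1 gives
a+b = 0.1824/0.078961 − 1 = 1.3100, so a = μ·1.3100 = 0.996 and b = (1−μ)·1.3100 = 0.314.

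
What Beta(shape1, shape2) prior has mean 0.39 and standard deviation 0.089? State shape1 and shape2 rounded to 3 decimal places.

shape1 = 11.323, shape2 = 17.711

Variance = 0.089² = 0.007921. The moment-matching identity shape1+shape2 = μ(1−μ)/Var − 1 gives
shape1+shape2 = 0.2379/0.007921 − 1 = 29.0341, so shape1 = μ·29.0341 = 11.323 and shape2 = (1−μ)·29.0341 = 17.711.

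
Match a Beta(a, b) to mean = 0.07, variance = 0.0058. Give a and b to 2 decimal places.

a = 0.72, b = 9.51

Let s = a+b. The Beta variance is μ(1−μ)/(s+1).
So s+1 = μ(1−μ)/σ² = (0.07×0.93)/0.0058 = 0.0651/0.0058 = 11.2241, giving s = 10.2241.
Then a = μs = 0.07×10.2241 = 0.72 and b = (1−μ)s = 0.93×10.2241 = 9.51.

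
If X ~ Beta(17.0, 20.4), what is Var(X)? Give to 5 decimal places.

0.00646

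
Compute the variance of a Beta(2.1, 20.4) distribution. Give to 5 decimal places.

0.00360

α+β = 22.5 and αβ = 42.84, so Var = αβ/[(α+β)²(α+β+1)] = 42.84/11896.875 = 0.00360.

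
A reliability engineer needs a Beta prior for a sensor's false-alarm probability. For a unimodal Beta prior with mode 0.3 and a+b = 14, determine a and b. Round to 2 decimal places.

a = 4.60, b = 9.40

For a,b>1 the mode is (a−1)/(a+b−2), so a = mode·(κ−2)+1 = 0.3×12+1 = 4.60.
And b = (1−mode)·(κ−2)+1 = 0.7×12+1 = 9.40.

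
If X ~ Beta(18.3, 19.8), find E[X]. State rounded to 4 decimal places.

E[X] = α/(α+β) = 18.3/38.1 = 0.4803.

0.4803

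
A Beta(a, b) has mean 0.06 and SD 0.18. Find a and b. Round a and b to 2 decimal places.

σ² = 0.18² = 0.0324.
With s = a+b, Var = μ(1−μ)/(s+1), so s+1 = (0.06×0.94)/0.0324 = 1.7407 and s = 0.7407.
a = μs = 0.04, b = (1−μ)s = 0.70.

a = 0.04, b = 0.70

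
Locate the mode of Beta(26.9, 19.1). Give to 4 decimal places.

With α,β > 1, mode = (α−1)/(α+β−2) = 25.9/44.0 = 0.5886.

0.5886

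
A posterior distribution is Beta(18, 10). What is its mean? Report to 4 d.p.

E[X] = α/(α+β) = 18/28 = 0.6429.

0.6429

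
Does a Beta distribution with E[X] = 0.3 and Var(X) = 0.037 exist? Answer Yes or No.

Yes

The Beta variance bound is σ² < μ(1−μ).
Here μ(1−μ) = 0.3×0.7 = 0.21, and 0.037 < 0.21.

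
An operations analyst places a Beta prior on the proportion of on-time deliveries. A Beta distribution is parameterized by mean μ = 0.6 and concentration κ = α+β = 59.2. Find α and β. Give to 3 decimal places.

Split κ in proportion μ : (1−μ): α = 0.6·59.2 = 35.520, β = 59.2 − 35.520 = 23.680.

α = 35.520, β = 23.680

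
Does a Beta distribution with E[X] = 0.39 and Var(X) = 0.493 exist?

A Beta with mean μ has variance μ(1−μ)/(α+β+1) < μ(1−μ).
Here μ(1−μ) = 0.39×0.61 = 0.2379, and 0.493 ≥ 0.2379.

No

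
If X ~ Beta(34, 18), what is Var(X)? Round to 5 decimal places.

0.00427

α+β = 52 and αβ = 612, so Var = αβ/[(α+β)²(α+β+1)] = 612/143312 = 0.00427.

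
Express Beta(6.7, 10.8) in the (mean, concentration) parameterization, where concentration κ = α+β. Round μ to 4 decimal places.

μ = 0.3829, κ = 17.5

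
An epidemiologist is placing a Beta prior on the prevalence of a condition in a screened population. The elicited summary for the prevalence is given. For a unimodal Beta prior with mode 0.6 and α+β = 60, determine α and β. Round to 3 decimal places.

Since the density peak of Beta(α,β) is at (α−1)/(α+β−2),
α = 1 + 0.6(60−2) = 35.800 and β = 60 − 35.800 = 24.200.

α = 35.800, β = 24.200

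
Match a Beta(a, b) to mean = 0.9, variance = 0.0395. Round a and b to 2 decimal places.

Write ν = a+b; then a = μν and Var = μ(1−μ)/(ν+1).
ν = μ(1−μ)/Var − 1 = 0.09/0.0395 − 1 = 1.2785.
a = 0.9·1.2785 = 1.15, b = 0.1·1.2785 = 0.13.

a = 1.15, b = 0.13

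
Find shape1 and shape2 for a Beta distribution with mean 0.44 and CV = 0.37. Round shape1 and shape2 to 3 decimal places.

shape1 = 3.651, shape2 = 4.646

Var = (CV·μ)² = (0.37×0.44)² = 0.026504.
shape1+shape2 = μ(1−μ)/Var − 1 = 0.2464/0.026504 − 1 = 8.2968.
Thus shape1 = 0.44·8.2968 = 3.651 and shape2 = 0.56·8.2968 = 4.646.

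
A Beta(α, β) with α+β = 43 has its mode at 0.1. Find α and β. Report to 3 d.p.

α = 5.100, β = 37.900

For α,β>1 the mode is (α−1)/(α+β−2), so α = mode·(κ−2)+1 = 0.1×41+1 = 5.100.
And β = (1−mode)·(κ−2)+1 = 0.9×41+1 = 37.900.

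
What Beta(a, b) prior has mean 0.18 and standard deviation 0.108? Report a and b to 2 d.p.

a = 2.10, b = 9.56

σ² = 0.108² = 0.011664.
With s = a+b, Var = μ(1−μ)/(s+1), so s+1 = (0.18×0.82)/0.011664 = 12.6543 and s = 11.6543.
a = μs = 2.10, b = (1−μ)s = 9.56.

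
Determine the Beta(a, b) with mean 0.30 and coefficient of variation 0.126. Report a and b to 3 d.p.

σ = CV·μ = 0.126×0.30 = 0.03780, so σ² = 0.001429.
s+1 = μ(1−μ)/σ² = 0.2100/0.001429 = 146.9724, so s = a+b = 145.9724.
a = μs = 43.792, b = (1−μ)s = 102.181.

a = 43.792, b = 102.181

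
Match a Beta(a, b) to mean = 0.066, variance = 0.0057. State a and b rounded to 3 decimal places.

a = 0.648, b = 9.167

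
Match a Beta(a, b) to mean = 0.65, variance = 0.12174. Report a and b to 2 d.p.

a = 0.56, b = 0.30

Write ν = a+b; then a = μν and Var = μ(1−μ)/(ν+1).
ν = μ(1−μ)/Var − 1 = 0.2275/0.12174 − 1 = 0.8687.
a = 0.65·0.8687 = 0.56, b = 0.35·0.8687 = 0.30.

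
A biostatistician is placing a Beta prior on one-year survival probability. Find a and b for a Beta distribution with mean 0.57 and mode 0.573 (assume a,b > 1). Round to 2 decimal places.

With s = a+b: μ = a/s and mode = (a−1)/(s−2). Eliminating a = μs,
μs − 1 = m(s−2) ⇒ s(μ−m) = 1−2m ⇒ s = -0.146/-0.003 = 48.6667.
So a = μs = 27.74, b = (1−μ)s = 20.93.

a = 27.74, b = 20.93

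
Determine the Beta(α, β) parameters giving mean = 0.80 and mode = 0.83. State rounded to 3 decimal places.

α = 17.600, β = 4.400

Let s = α+β. Mean gives α = μs = 0.80s; mode gives (α−1)/(s−2) = 0.83.
Substituting: 0.80s − 1 = 0.83(s−2) = 0.83s − 1.66, so -0.03s = -0.66 and s = 22.0000.
Then α = 0.80×22.0000 = 17.600 and β = s−α = 4.400.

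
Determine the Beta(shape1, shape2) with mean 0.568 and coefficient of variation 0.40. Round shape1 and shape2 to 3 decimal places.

σ = CV·μ = 0.40×0.568 = 0.22720, so σ² = 0.051620.
s+1 = μ(1−μ)/σ² = 0.245376/0.051620 = 4.7535, so s = shape1+shape2 = 3.7535.
shape1 = μs = 2.132, shape2 = (1−μ)s = 1.622.

shape1 = 2.132, shape2 = 1.622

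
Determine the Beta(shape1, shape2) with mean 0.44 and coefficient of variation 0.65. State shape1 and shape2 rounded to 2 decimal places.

shape1 = 0.89, shape2 = 1.13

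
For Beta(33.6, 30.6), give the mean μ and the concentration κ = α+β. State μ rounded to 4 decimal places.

κ = α+β = 33.6+30.6 = 64.2; μ = α/κ = 33.6/64.2 = 0.5234.

μ = 0.5234, κ = 64.2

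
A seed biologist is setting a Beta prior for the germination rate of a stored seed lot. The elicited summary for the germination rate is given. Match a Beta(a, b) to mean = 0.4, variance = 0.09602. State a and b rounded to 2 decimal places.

Let s = a+b. The Beta variance is μ(1−μ)/(s+1).
So s+1 = μ(1−μ)/σ² = (0.4×0.6)/0.09602 = 0.24/0.09602 = 2.4995, giving s = 1.4995.
Then a = μs = 0.4×1.4995 = 0.60 and b = (1−μ)s = 0.6×1.4995 = 0.90.

a = 0.60, b = 0.90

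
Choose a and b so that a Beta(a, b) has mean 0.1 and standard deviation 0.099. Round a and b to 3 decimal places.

First σ² = 0.009801. Setting a = μn, b = (1−μ)n with n = a+b,
μ(1−μ)/(n+1) = 0.009801 ⇒ n+1 = 0.09/0.009801 = 9.1827 ⇒ n = 8.1827.
Hence a = 0.1×8.1827 = 0.818, b = 0.9×8.1827 = 7.364.

a = 0.818, b = 7.364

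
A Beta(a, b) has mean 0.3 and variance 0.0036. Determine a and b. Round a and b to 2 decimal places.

Let s = a+b. The Beta variance is μ(1−μ)/(s+1).
So s+1 = μ(1−μ)/σ² = (0.3×0.7)/0.0036 = 0.21/0.0036 = 58.3333, giving s = 57.3333.
Then a = μs = 0.3×57.3333 = 17.20 and b = (1−μ)s = 0.7×57.3333 = 40.13.

a = 17.20, b = 40.13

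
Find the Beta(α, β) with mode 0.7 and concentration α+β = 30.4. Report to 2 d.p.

α = 20.88, β = 9.52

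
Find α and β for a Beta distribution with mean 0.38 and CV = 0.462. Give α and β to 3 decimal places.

α = 2.525, β = 4.119

Var = (CV·μ)² = (0.462×0.38)² = 0.030821.
α+β = μ(1−μ)/Var − 1 = 0.2356/0.030821 − 1 = 6.6441.
Thus α = 0.38·6.6441 = 2.525 and β = 0.62·6.6441 = 4.119.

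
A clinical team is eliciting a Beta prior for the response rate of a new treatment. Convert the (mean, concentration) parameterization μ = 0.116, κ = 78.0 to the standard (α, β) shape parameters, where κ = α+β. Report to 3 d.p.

α = 9.048, β = 68.952

Split κ in proportion μ : (1−μ): α = 0.116·78.0 = 9.048, β = 78.0 − 9.048 = 68.952.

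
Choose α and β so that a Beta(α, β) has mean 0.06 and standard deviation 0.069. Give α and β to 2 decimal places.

First σ² = 0.004761. Setting α = μn, β = (1−μ)n with n = α+β,
μ(1−μ)/(n+1) = 0.004761 ⇒ n+1 = 0.0564/0.004761 = 11.8463 ⇒ n = 10.8463.
Hence α = 0.06×10.8463 = 0.65, β = 0.94×10.8463 = 10.20.

α = 0.65, β = 10.20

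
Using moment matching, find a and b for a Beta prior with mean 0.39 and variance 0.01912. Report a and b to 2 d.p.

By moment matching, a+b = μ(1−μ)/σ² − 1 = (0.39·0.61)/0.01912 − 1 = 12.4425 − 1 = 11.4425.
Since a/(a+b) = μ, a = 0.39·11.4425 = 4.46 and b = 0.61·11.4425 = 6.98.

a = 4.46, b = 6.98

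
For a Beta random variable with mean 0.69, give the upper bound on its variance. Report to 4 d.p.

0.2139

Var = μ(1−μ)/(α+β+1), which approaches μ(1−μ) as α+β → 0.
So the supremum is μ(1−μ) = 0.69×0.31 = 0.2139.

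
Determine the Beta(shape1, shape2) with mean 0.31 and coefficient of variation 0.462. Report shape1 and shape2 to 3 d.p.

Var = (CV·μ)² = (0.462×0.31)² = 0.020512.
shape1+shape2 = μ(1−μ)/Var − 1 = 0.2139/0.020512 − 1 = 9.4281.
Thus shape1 = 0.31·9.4281 = 2.923 and shape2 = 0.69·9.4281 = 6.505.

shape1 = 2.923, shape2 = 6.505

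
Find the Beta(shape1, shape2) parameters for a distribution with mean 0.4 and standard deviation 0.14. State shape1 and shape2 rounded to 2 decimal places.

σ² = 0.14² = 0.0196.
With s = shape1+shape2, Var = μ(1−μ)/(s+1), so s+1 = (0.4×0.6)/0.0196 = 12.2449 and s = 11.2449.
shape1 = μs = 4.50, shape2 = (1−μ)s = 6.75.

shape1 = 4.50, shape2 = 6.75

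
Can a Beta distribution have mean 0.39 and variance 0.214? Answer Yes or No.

A Beta with mean μ has variance μ(1−μ)/(α+β+1) < μ(1−μ).
Here μ(1−μ) = 0.39×0.61 = 0.2379, and 0.214 < 0.2379.

Yes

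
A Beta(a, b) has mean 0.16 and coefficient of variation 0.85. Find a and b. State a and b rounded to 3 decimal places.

Var = (CV·μ)² = (0.85×0.16)² = 0.018496.
a+b = μ(1−μ)/Var − 1 = 0.1344/0.018496 − 1 = 6.2664.
Thus a = 0.16·6.2664 = 1.003 and b = 0.84·6.2664 = 5.264.

a = 1.003, b = 5.264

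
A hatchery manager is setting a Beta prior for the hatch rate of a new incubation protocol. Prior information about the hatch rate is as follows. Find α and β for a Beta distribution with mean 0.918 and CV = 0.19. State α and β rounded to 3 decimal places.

σ = CV·μ = 0.19×0.918 = 0.17442, so σ² = 0.030422.
s+1 = μ(1−μ)/σ² = 0.075276/0.030422 = 2.4744, so s = α+β = 1.4744.
α = μs = 1.353, β = (1−μ)s = 0.121.

α = 1.353, β = 0.121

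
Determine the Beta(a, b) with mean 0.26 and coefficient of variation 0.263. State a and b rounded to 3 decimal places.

Var = (CV·μ)² = (0.263×0.26)² = 0.004676.
a+b = μ(1−μ)/Var − 1 = 0.1924/0.004676 − 1 = 40.1478.
Thus a = 0.26·40.1478 = 10.438 and b = 0.74·40.1478 = 29.709.

a = 10.438, b = 29.709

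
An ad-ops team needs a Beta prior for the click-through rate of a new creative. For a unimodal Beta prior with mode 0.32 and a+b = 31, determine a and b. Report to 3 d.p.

a = 10.280, b = 20.720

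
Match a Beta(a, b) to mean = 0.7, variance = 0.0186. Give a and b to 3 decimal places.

a = 7.203, b = 3.087

Let s = a+b. The Beta variance is μ(1−μ)/(s+1).
So s+1 = μ(1−μ)/σ² = (0.7×0.3)/0.0186 = 0.21/0.0186 = 11.2903, giving s = 10.2903.
Then a = μs = 0.7×10.2903 = 7.203 and b = (1−μ)s = 0.3×10.2903 = 3.087.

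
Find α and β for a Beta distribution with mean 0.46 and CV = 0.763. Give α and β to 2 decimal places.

α = 0.47, β = 0.55

Var = (CV·μ)² = (0.763×0.46)² = 0.123187.
α+β = μ(1−μ)/Var − 1 = 0.2484/0.123187 − 1 = 1.0164.
Thus α = 0.46·1.0164 = 0.47 and β = 0.54·1.0164 = 0.55.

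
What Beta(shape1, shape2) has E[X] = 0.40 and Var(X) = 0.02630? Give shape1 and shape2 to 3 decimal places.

shape1 = 3.250, shape2 = 4.875

Let s = shape1+shape2. The Beta variance is μ(1−μ)/(s+1).
So s+1 = μ(1−μ)/σ² = (0.40×0.60)/0.02630 = 0.2400/0.02630 = 9.1255, giving s = 8.1255.
Then shape1 = μs = 0.40×8.1255 = 3.250 and shape2 = (1−μ)s = 0.60×8.1255 = 4.875.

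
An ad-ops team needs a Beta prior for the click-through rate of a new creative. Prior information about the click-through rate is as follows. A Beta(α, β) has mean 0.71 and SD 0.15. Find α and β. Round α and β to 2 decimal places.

First σ² = 0.0225. Setting α = μn, β = (1−μ)n with n = α+β,
μ(1−μ)/(n+1) = 0.0225 ⇒ n+1 = 0.2059/0.0225 = 9.1511 ⇒ n = 8.1511.
Hence α = 0.71×8.1511 = 5.79, β = 0.29×8.1511 = 2.36.

α = 5.79, β = 2.36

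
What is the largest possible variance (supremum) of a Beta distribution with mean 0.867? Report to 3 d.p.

For fixed mean μ the Beta variance is μ(1−μ)/(α+β+1), increasing as α+β decreases.
Its least upper bound (not attained) is μ(1−μ) = 0.867·0.133 = 0.115.

0.115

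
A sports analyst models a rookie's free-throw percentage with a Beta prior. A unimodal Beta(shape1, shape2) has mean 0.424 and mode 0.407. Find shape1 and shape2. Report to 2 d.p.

shape1 = 4.64, shape2 = 6.30

Let s = shape1+shape2. Mean gives shape1 = μs = 0.424s; mode gives (shape1−1)/(s−2) = 0.407.
Substituting: 0.424s − 1 = 0.407(s−2) = 0.407s − 0.814, so 0.017s = 0.186 and s = 10.9412.
Then shape1 = 0.424×10.9412 = 4.64 and shape2 = s−shape1 = 6.30.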